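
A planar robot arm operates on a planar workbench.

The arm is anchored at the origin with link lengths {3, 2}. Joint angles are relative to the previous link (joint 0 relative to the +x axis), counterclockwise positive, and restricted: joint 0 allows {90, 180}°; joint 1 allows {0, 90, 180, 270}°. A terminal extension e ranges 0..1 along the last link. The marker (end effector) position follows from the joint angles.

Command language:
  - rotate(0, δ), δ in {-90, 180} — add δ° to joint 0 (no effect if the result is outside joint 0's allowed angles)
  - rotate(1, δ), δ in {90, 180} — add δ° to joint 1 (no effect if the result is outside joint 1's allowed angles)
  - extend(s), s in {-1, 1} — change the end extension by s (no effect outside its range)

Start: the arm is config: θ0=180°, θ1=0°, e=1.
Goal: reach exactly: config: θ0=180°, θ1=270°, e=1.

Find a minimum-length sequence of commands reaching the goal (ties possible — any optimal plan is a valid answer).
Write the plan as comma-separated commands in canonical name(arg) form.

start: config: θ0=180°, θ1=0°, e=1
step 1 (rotate(1, 180)): config: θ0=180°, θ1=180°, e=1
step 2 (rotate(1, 90)): config: θ0=180°, θ1=270°, e=1
shorter routes all fall short; 2 is best.

rotate(1, 180), rotate(1, 90)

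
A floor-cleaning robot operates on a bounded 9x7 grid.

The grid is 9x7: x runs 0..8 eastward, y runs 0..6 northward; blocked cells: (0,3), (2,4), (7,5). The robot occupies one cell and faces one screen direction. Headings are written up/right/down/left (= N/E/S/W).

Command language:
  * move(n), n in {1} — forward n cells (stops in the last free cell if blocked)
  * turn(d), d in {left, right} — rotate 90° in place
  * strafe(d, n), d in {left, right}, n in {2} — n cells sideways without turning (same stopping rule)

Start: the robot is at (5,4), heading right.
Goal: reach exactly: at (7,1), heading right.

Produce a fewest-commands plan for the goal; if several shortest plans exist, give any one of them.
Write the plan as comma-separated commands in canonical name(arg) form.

from: at (5,4), heading right
[1] after strafe(right, 2): at (5,2), heading right
[2] after turn(right): at (5,2), heading down
[3] after strafe(left, 2): at (7,2), heading down
[4] after move(1): at (7,1), heading down
[5] after turn(left): at (7,1), heading right
no 4-step plan works, so 5 is optimal.

strafe(right, 2), turn(right), strafe(left, 2), move(1), turn(left)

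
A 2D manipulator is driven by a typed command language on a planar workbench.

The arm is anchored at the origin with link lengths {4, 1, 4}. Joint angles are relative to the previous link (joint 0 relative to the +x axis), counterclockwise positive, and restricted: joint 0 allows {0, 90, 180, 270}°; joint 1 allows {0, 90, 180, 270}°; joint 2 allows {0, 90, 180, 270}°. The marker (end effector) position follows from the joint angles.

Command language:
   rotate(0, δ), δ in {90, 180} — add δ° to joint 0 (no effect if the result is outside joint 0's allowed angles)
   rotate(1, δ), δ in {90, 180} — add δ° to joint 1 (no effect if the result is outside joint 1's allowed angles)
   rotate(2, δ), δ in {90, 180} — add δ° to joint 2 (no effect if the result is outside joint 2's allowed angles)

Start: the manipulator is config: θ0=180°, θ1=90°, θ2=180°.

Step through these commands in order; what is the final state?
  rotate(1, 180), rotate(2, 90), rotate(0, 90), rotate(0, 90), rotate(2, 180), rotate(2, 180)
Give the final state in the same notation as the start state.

config: θ0=0°, θ1=270°, θ2=270°

begin: config: θ0=180°, θ1=90°, θ2=180°
[1] after rotate(1, 180): config: θ0=180°, θ1=270°, θ2=180°
[2] after rotate(2, 90): config: θ0=180°, θ1=270°, θ2=270°
[3] after rotate(0, 90): config: θ0=270°, θ1=270°, θ2=270°
[4] after rotate(0, 90): config: θ0=0°, θ1=270°, θ2=270°
[5] after rotate(2, 180): config: θ0=0°, θ1=270°, θ2=90°
[6] after rotate(2, 180): config: θ0=0°, θ1=270°, θ2=270°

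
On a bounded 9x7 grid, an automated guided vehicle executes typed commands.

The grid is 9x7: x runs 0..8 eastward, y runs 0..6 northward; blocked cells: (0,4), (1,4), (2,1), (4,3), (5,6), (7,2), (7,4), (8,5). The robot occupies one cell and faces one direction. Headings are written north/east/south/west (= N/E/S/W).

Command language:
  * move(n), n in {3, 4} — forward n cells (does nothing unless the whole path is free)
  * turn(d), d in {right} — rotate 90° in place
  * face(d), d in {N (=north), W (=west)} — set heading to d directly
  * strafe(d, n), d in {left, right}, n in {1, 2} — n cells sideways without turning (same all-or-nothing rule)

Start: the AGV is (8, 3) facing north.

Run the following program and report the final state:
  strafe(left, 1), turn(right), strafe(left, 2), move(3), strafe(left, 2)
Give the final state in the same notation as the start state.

t0: (8, 3) facing north
step 1 (strafe(left, 1)): (7, 3) facing north
step 2 (turn(right)): (7, 3) facing east
step 3 (strafe(left, 2)): (7, 3) facing east
step 4 (move(3)): (7, 3) facing east
step 5 (strafe(left, 2)): (7, 3) facing east

(7, 3) facing east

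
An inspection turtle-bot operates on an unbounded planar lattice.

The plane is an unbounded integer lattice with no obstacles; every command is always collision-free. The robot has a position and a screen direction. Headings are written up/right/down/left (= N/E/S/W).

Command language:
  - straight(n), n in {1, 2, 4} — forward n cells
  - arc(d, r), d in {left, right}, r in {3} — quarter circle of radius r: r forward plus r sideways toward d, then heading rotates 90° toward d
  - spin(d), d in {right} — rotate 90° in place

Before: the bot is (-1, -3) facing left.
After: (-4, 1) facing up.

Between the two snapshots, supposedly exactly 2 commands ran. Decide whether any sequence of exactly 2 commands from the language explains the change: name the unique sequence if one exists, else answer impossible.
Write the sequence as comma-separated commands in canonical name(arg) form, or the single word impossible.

arc(right, 3), straight(1)

key: position moved to (-4,1) AND the heading swung to N — translation plus rotation needed
from: (-1, -3) facing left
t=1 arc(right, 3) ⇒ (-4, 0) facing up
t=2 straight(1) ⇒ (-4, 1) facing up
no rival 2-sequence matches.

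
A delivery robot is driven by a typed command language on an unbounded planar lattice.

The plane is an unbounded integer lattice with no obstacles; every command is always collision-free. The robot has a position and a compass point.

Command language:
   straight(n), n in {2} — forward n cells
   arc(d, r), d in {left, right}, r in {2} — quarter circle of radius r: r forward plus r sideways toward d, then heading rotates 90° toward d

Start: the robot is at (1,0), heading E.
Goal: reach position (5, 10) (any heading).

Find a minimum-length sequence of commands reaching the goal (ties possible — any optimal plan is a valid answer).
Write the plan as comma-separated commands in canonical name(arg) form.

arc(left, 2), arc(right, 2), arc(left, 2), straight(2), arc(left, 2)

begin: at (1,0), heading E
t=1 arc(left, 2) ⇒ at (3,2), heading N
t=2 arc(right, 2) ⇒ at (5,4), heading E
t=3 arc(left, 2) ⇒ at (7,6), heading N
t=4 straight(2) ⇒ at (7,8), heading N
t=5 arc(left, 2) ⇒ at (5,10), heading W
nothing shorter than 5 reaches the goal.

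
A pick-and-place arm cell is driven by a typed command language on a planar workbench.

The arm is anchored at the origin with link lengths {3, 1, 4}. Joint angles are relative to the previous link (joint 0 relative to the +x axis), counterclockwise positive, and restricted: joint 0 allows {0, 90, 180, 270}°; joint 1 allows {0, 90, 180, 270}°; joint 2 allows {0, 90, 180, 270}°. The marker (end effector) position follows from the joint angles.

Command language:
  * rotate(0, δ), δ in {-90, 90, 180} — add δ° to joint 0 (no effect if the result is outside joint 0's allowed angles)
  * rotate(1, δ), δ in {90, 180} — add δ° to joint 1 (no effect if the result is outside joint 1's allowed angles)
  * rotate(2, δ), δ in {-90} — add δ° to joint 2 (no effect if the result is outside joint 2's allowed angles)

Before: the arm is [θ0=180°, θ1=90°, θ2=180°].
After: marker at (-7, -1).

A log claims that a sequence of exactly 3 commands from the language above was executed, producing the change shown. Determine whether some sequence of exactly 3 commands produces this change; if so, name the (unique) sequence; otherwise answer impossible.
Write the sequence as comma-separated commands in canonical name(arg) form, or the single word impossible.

begin: [θ0=180°, θ1=90°, θ2=180°]
step 1 (rotate(2, -90)): [θ0=180°, θ1=90°, θ2=90°]
step 2 (rotate(2, -90)): [θ0=180°, θ1=90°, θ2=0°]
step 3 (rotate(2, -90)): [θ0=180°, θ1=90°, θ2=270°]
all 216 alternatives checked — unique.

rotate(2, -90), rotate(2, -90), rotate(2, -90)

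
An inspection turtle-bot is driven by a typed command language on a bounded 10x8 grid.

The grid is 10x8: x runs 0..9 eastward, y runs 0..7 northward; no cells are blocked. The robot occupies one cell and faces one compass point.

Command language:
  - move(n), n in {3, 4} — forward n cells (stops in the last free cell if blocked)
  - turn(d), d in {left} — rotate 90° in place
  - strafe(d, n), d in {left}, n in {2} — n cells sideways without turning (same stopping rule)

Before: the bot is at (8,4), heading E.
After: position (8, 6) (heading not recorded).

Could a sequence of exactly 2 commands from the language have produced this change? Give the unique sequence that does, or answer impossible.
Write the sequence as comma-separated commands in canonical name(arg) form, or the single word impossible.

strafe(left, 2), turn(left)

key: order matters: swapping strafe(left, 2) and turn(left) lands elsewhere
t0: at (8,4), heading E
[1] after strafe(left, 2): at (8,6), heading E
[2] after turn(left): at (8,6), heading N
no other 2-command option fits: unique.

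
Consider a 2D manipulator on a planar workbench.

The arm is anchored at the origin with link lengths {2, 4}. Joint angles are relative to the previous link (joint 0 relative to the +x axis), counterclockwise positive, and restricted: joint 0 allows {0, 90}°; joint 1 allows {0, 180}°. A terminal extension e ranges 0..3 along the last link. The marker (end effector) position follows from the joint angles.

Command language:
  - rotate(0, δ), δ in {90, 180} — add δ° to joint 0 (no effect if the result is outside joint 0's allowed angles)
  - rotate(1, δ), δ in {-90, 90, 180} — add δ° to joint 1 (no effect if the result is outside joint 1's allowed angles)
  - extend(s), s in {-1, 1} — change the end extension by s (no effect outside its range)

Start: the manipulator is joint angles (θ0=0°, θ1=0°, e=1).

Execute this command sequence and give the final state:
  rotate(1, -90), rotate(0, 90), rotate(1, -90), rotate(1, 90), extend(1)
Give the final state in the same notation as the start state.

initial: joint angles (θ0=0°, θ1=0°, e=1)
step 1 (rotate(1, -90)): joint angles (θ0=0°, θ1=0°, e=1)
step 2 (rotate(0, 90)): joint angles (θ0=90°, θ1=0°, e=1)
step 3 (rotate(1, -90)): joint angles (θ0=90°, θ1=0°, e=1)
step 4 (rotate(1, 90)): joint angles (θ0=90°, θ1=0°, e=1)
step 5 (extend(1)): joint angles (θ0=90°, θ1=0°, e=2)

joint angles (θ0=90°, θ1=0°, e=2)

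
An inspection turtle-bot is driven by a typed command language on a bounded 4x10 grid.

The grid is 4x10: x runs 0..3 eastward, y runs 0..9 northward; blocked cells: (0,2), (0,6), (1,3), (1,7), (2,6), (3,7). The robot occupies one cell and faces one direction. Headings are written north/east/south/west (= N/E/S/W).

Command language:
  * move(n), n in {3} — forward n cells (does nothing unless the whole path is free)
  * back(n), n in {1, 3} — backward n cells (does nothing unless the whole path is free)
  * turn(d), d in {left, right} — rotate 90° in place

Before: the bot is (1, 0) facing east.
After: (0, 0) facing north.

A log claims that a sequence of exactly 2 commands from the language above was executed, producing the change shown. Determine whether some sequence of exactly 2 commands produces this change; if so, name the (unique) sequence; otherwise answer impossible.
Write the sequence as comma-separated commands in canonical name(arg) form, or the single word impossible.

back(1), turn(left)

key: cell and facing (now N) both changed — the 2 commands mix motion and turning
t0: (1, 0) facing east
t=1 back(1) ⇒ (0, 0) facing east
t=2 turn(left) ⇒ (0, 0) facing north
uniquely the one of 25 2-step routes that fits.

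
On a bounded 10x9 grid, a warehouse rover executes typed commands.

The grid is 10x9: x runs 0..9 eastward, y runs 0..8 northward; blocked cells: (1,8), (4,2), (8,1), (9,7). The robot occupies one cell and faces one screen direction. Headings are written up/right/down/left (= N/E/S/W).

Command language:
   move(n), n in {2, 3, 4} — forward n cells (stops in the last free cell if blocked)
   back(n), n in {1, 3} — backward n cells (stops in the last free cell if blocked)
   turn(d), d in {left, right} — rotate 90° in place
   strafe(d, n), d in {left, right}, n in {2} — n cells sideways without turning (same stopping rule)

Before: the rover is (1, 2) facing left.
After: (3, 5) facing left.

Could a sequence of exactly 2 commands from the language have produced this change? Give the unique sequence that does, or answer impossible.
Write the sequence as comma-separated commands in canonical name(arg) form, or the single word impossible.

checked all 2-command options: none fits.

impossible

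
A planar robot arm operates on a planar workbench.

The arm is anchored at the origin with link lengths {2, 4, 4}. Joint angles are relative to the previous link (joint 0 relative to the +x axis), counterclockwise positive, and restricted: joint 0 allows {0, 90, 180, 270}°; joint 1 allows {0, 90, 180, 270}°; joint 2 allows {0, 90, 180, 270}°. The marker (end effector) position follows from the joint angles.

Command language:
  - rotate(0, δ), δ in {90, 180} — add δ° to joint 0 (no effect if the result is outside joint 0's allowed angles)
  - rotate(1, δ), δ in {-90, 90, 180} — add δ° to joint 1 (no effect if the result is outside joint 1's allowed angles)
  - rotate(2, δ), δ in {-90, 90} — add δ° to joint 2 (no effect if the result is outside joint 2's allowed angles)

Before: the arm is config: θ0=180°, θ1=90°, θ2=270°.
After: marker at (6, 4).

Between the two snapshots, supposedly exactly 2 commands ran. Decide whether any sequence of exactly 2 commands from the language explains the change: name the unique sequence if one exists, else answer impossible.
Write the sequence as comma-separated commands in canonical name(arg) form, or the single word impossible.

initial: config: θ0=180°, θ1=90°, θ2=270°
1. rotate(0, 90) → config: θ0=270°, θ1=90°, θ2=270°
2. rotate(0, 90) → config: θ0=0°, θ1=90°, θ2=270°
no rival 2-sequence matches.

rotate(0, 90), rotate(0, 90)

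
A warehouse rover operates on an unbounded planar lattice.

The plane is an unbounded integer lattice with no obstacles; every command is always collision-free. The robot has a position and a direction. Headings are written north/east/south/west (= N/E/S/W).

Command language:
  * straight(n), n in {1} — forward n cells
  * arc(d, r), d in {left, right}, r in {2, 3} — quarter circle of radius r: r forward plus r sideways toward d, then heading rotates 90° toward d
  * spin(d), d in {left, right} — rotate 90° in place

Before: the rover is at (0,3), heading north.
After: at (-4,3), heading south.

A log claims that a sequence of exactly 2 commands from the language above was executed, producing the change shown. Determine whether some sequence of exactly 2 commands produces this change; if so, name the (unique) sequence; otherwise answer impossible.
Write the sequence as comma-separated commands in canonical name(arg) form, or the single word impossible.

key: cell and facing (now S) both changed — the 2 commands mix motion and turning
initial: at (0,3), heading north
1. arc(left, 2) → at (-2,5), heading west
2. arc(left, 2) → at (-4,3), heading south
all 49 alternatives checked — unique.

arc(left, 2), arc(left, 2)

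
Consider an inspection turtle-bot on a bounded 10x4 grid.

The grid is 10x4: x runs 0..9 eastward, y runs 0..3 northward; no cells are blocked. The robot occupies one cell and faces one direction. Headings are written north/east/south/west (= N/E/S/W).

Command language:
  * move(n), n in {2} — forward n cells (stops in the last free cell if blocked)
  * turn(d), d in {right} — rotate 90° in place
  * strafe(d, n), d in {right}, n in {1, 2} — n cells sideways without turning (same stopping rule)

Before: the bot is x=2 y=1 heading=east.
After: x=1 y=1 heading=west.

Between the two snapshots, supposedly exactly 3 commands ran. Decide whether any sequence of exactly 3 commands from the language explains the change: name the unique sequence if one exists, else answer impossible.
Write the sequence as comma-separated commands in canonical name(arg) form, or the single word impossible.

key: cell and facing (now W) both changed — the 3 commands mix motion and turning
t0: x=2 y=1 heading=east
1. turn(right) → x=2 y=1 heading=south
2. strafe(right, 1) → x=1 y=1 heading=south
3. turn(right) → x=1 y=1 heading=west
no rival 3-sequence matches.

turn(right), strafe(right, 1), turn(right)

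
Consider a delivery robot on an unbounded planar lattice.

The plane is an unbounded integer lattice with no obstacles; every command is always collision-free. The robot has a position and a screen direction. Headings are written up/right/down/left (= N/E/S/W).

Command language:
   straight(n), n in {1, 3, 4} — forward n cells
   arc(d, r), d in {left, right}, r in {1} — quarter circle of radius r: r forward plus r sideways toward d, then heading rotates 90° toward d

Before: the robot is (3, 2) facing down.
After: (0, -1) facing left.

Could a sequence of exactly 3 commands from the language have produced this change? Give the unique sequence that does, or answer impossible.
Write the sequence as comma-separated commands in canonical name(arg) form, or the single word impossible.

arc(right, 1), arc(left, 1), arc(right, 1)

key: cell and facing (now W) both changed — the 3 commands mix motion and turning
t0: (3, 2) facing down
1. arc(right, 1) → (2, 1) facing left
2. arc(left, 1) → (1, 0) facing down
3. arc(right, 1) → (0, -1) facing left
uniquely the one of 125 3-step routes that fits.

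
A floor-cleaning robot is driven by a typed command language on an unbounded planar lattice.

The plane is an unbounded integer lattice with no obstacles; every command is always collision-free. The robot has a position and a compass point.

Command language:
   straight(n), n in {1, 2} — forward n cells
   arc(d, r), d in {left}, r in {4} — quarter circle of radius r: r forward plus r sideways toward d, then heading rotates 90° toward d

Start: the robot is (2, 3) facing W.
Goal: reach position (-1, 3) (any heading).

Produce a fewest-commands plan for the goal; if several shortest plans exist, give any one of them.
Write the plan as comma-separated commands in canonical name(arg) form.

straight(1), straight(2)

initial: (2, 3) facing W
1. straight(1) → (1, 3) facing W
2. straight(2) → (-1, 3) facing W
shorter routes all fall short; 2 is best.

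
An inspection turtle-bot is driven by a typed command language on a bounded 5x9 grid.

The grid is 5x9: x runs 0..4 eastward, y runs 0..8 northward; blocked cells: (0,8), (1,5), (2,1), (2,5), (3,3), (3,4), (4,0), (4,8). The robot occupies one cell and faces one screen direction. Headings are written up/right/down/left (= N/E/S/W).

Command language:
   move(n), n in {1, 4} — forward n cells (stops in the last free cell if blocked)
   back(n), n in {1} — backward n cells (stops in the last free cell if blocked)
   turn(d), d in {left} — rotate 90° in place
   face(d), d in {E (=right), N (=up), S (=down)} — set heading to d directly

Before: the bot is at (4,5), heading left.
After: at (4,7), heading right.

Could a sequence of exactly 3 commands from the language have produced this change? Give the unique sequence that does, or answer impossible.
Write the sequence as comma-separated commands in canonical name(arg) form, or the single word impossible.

face(N), move(4), face(E)

key: position moved to (4,7) AND the heading swung to E — translation plus rotation needed
begin: at (4,5), heading left
1. face(N) → at (4,5), heading up
2. move(4) → at (4,7), heading up
3. face(E) → at (4,7), heading right
all 343 alternatives checked — unique.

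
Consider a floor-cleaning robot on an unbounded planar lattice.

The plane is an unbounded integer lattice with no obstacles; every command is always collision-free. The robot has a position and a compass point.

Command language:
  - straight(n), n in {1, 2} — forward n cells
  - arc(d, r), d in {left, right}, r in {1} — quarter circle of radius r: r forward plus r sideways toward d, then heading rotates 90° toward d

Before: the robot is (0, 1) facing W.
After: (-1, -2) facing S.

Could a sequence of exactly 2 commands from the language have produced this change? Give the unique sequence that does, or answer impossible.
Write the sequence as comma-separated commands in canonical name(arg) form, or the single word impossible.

key: order matters: swapping arc(left, 1) and straight(2) lands elsewhere
initial: (0, 1) facing W
step 1 (arc(left, 1)): (-1, 0) facing S
step 2 (straight(2)): (-1, -2) facing S
uniquely the one of 16 2-step routes that fits.

arc(left, 1), straight(2)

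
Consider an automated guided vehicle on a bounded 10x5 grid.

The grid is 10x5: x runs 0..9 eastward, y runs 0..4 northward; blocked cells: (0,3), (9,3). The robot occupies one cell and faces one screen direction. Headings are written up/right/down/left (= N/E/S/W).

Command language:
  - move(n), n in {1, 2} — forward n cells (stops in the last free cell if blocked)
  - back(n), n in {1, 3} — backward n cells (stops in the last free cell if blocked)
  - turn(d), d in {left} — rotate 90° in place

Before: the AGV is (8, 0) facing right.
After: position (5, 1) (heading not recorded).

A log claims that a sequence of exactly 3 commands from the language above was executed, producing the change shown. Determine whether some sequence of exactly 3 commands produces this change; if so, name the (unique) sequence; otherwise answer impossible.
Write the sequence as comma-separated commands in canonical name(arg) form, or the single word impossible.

back(3), turn(left), move(1)

key: running move(1) before back(3) would end elsewhere — order is forced
begin: (8, 0) facing right
step 1 (back(3)): (5, 0) facing right
step 2 (turn(left)): (5, 0) facing up
step 3 (move(1)): (5, 1) facing up
uniquely the one of 125 3-step routes that fits.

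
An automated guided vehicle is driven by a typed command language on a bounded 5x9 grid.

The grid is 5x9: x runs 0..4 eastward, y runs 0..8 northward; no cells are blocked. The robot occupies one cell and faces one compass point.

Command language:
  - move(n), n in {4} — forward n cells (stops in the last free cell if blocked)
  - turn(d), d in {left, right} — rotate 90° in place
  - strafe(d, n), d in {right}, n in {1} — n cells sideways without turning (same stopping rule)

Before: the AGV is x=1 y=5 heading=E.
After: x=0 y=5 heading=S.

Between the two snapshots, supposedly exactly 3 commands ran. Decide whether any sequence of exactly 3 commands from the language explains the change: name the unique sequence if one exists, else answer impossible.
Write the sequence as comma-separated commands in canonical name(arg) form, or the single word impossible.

key: the second strafe(right, 1) runs into the grid edge before its full distance
from: x=1 y=5 heading=E
step 1 (turn(right)): x=1 y=5 heading=S
step 2 (strafe(right, 1)): x=0 y=5 heading=S
step 3 (strafe(right, 1)): x=0 y=5 heading=S
no other 3-command option fits: unique.

turn(right), strafe(right, 1), strafe(right, 1)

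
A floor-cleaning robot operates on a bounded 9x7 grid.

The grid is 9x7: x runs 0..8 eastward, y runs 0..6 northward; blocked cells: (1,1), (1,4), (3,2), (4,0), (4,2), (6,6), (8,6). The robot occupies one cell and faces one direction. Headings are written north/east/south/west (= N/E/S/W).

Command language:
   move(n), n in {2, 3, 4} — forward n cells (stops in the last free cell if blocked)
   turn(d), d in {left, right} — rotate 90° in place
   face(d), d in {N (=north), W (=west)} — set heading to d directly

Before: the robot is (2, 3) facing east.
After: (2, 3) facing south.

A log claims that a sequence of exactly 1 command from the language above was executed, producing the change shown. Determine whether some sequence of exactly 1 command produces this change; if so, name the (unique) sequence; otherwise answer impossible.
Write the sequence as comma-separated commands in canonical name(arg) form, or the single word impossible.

turn(right)

key: parked at (2,3) the whole time — nothing moves the robot
begin: (2, 3) facing east
t=1 turn(right) ⇒ (2, 3) facing south
uniquely the one of 7 1-step routes that fits.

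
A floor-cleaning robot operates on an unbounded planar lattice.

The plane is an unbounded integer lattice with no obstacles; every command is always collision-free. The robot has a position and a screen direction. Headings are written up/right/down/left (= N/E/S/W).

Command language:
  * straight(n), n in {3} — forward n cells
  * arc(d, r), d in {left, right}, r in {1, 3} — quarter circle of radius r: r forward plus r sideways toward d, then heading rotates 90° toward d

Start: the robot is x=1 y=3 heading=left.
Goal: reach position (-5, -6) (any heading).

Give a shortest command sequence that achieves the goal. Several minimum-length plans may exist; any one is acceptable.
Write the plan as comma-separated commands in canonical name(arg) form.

arc(left, 3), straight(3), arc(right, 3)

from: x=1 y=3 heading=left
[1] after arc(left, 3): x=-2 y=0 heading=down
[2] after straight(3): x=-2 y=-3 heading=down
[3] after arc(right, 3): x=-5 y=-6 heading=left
nothing shorter than 3 reaches the goal.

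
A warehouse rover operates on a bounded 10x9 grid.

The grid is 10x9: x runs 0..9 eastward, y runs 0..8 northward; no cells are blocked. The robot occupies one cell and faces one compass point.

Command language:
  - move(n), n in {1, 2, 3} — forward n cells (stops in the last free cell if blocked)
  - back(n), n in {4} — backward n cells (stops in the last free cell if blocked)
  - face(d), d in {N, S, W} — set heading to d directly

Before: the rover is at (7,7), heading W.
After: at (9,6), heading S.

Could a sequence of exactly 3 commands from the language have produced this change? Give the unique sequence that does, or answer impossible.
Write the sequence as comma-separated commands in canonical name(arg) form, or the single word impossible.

key: back(4) runs into the grid edge before its full distance
from: at (7,7), heading W
[1] after back(4): at (9,7), heading W
[2] after face(S): at (9,7), heading S
[3] after move(1): at (9,6), heading S
uniquely the one of 343 3-step routes that fits.

back(4), face(S), move(1)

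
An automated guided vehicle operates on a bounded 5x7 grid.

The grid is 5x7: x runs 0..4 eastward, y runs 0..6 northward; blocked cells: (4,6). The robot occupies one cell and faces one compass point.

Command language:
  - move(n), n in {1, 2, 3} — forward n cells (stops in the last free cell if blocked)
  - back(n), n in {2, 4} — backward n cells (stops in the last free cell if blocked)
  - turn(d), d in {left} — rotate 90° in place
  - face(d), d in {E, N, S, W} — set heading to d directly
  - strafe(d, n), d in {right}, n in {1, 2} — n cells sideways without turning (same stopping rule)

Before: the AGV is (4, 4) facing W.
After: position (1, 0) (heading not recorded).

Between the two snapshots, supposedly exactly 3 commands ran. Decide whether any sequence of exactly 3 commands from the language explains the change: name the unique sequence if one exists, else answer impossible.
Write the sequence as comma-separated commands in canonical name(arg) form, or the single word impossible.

key: order matters: swapping move(3) and back(4) lands elsewhere
from: (4, 4) facing W
[1] after move(3): (1, 4) facing W
[2] after face(N): (1, 4) facing N
[3] after back(4): (1, 0) facing N
uniquely the one of 1728 3-step routes that fits.

move(3), face(N), back(4)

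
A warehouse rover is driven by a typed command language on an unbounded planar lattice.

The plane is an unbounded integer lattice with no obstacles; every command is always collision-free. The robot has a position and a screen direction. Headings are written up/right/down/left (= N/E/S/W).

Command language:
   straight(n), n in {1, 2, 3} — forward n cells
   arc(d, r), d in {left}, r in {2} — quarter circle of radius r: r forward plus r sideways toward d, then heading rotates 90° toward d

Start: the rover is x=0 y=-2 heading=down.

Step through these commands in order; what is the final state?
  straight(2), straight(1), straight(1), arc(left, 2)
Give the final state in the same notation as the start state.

x=2 y=-8 heading=right

from: x=0 y=-2 heading=down
step 1 (straight(2)): x=0 y=-4 heading=down
step 2 (straight(1)): x=0 y=-5 heading=down
step 3 (straight(1)): x=0 y=-6 heading=down
step 4 (arc(left, 2)): x=2 y=-8 heading=right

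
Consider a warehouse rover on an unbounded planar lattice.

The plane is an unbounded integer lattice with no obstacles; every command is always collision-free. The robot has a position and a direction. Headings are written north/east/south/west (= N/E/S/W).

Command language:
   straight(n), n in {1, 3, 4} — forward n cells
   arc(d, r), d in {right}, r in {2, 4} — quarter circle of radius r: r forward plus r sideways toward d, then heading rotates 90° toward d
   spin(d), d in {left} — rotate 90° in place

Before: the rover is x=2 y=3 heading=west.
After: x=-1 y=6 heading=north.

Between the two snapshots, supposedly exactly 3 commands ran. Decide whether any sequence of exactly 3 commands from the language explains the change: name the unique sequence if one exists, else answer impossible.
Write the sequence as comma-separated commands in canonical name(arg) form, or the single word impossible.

key: cell and facing (now N) both changed — the 3 commands mix motion and turning
begin: x=2 y=3 heading=west
[1] after straight(1): x=1 y=3 heading=west
[2] after arc(right, 2): x=-1 y=5 heading=north
[3] after straight(1): x=-1 y=6 heading=north
no other 3-command option fits: unique.

straight(1), arc(right, 2), straight(1)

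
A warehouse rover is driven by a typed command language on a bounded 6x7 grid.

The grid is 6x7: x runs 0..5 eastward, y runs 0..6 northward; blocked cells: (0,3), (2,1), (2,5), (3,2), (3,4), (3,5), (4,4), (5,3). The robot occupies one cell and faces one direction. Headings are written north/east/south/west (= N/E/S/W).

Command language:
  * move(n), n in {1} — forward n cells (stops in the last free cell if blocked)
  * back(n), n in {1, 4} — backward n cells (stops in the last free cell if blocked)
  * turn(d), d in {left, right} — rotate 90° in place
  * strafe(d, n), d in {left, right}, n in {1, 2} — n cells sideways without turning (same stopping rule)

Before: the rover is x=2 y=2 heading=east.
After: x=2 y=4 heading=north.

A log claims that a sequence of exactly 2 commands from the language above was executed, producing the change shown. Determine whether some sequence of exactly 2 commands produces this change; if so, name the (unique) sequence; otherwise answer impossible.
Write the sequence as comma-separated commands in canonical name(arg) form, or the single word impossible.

key: order matters: swapping strafe(left, 2) and turn(left) lands elsewhere
from: x=2 y=2 heading=east
step 1 (strafe(left, 2)): x=2 y=4 heading=east
step 2 (turn(left)): x=2 y=4 heading=north
all 81 alternatives checked — unique.

strafe(left, 2), turn(left)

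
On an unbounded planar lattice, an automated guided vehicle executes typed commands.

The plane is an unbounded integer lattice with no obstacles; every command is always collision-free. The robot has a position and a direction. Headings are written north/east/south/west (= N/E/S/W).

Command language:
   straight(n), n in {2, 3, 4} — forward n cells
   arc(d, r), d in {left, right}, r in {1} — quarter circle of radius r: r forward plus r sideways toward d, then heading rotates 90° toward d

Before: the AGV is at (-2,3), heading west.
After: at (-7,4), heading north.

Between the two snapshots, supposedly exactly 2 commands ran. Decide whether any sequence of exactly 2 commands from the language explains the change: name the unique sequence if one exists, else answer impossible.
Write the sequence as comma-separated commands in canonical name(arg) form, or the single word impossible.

key: cell and facing (now N) both changed — the 2 commands mix motion and turning
initial: at (-2,3), heading west
[1] after straight(4): at (-6,3), heading west
[2] after arc(right, 1): at (-7,4), heading north
no rival 2-sequence matches.

straight(4), arc(right, 1)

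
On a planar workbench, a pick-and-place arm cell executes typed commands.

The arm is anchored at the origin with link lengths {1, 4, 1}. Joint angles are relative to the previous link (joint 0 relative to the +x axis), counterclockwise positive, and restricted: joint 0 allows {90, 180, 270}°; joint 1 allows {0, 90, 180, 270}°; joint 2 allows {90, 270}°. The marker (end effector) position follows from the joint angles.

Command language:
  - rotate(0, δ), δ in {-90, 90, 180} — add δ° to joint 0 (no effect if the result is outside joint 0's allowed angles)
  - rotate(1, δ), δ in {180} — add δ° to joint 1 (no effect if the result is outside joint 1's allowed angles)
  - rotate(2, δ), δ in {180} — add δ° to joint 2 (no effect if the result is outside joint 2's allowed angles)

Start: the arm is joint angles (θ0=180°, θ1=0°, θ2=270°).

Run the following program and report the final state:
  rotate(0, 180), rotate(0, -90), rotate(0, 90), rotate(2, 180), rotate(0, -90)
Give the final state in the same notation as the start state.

joint angles (θ0=90°, θ1=0°, θ2=90°)

start: joint angles (θ0=180°, θ1=0°, θ2=270°)
step 1 (rotate(0, 180)): joint angles (θ0=180°, θ1=0°, θ2=270°)
step 2 (rotate(0, -90)): joint angles (θ0=90°, θ1=0°, θ2=270°)
step 3 (rotate(0, 90)): joint angles (θ0=180°, θ1=0°, θ2=270°)
step 4 (rotate(2, 180)): joint angles (θ0=180°, θ1=0°, θ2=90°)
step 5 (rotate(0, -90)): joint angles (θ0=90°, θ1=0°, θ2=90°)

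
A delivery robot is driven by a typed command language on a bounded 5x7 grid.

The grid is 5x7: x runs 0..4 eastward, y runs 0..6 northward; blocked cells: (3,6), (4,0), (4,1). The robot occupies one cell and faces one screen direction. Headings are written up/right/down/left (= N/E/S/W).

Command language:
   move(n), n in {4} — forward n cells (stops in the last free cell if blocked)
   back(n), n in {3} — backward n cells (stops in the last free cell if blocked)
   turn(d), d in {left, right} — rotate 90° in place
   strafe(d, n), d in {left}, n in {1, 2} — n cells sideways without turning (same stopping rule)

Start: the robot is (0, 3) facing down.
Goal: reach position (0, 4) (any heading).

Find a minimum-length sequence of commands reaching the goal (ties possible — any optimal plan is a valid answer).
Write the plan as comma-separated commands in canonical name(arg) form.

begin: (0, 3) facing down
t=1 turn(left) ⇒ (0, 3) facing right
t=2 strafe(left, 1) ⇒ (0, 4) facing right
no 1-step plan works, so 2 is optimal.

turn(left), strafe(left, 1)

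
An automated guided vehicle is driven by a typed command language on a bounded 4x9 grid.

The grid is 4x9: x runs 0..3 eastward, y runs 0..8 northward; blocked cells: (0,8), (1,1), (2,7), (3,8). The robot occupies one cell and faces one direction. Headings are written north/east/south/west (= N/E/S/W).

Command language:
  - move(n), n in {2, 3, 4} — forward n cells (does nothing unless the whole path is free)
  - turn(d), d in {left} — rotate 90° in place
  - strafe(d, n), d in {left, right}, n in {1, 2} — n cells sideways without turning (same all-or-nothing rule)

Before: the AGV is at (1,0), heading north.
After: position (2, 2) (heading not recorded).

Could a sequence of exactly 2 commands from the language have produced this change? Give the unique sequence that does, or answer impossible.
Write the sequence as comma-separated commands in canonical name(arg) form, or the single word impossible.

strafe(right, 1), move(2)

key: running move(2) before strafe(right, 1) would end elsewhere — order is forced
start: at (1,0), heading north
step 1 (strafe(right, 1)): at (2,0), heading north
step 2 (move(2)): at (2,2), heading north
all 64 alternatives checked — unique.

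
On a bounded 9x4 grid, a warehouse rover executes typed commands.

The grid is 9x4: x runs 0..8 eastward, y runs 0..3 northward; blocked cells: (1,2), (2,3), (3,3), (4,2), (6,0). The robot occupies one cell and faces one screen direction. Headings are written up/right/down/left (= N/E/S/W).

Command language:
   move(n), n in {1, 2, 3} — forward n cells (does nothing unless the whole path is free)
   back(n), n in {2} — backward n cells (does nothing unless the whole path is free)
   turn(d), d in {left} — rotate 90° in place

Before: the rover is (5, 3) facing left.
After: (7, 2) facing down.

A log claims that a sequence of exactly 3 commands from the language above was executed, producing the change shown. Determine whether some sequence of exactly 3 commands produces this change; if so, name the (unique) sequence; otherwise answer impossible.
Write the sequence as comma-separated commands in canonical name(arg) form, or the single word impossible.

back(2), turn(left), move(1)

key: cell and facing (now S) both changed — the 3 commands mix motion and turning
t0: (5, 3) facing left
t=1 back(2) ⇒ (7, 3) facing left
t=2 turn(left) ⇒ (7, 3) facing down
t=3 move(1) ⇒ (7, 2) facing down
no rival 3-sequence matches.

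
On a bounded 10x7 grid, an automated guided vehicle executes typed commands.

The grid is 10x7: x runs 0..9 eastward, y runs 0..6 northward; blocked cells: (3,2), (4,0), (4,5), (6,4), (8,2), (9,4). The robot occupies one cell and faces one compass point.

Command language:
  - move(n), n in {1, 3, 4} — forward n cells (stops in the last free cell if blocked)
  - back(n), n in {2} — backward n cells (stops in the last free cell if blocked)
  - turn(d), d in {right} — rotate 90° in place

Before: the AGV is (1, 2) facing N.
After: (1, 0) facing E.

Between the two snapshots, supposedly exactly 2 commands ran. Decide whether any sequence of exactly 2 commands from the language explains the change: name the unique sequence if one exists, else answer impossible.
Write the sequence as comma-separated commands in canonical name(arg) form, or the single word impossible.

key: cell and facing (now E) both changed — the 2 commands mix motion and turning
begin: (1, 2) facing N
step 1 (back(2)): (1, 0) facing N
step 2 (turn(right)): (1, 0) facing E
all 25 alternatives checked — unique.

back(2), turn(right)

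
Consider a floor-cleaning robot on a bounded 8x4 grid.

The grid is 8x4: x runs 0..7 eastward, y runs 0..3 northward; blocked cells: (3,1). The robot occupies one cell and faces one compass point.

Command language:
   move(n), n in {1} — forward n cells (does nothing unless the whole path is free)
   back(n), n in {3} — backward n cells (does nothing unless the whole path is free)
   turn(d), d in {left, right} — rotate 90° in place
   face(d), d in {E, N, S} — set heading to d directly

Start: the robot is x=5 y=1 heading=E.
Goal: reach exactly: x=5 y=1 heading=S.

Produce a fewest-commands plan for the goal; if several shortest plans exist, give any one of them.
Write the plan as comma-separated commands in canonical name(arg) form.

face(S)

initial: x=5 y=1 heading=E
step 1 (face(S)): x=5 y=1 heading=S
no 0-step plan works, so 1 is optimal.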